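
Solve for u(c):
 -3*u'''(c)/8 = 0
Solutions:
 u(c) = C1 + C2*c + C3*c^2


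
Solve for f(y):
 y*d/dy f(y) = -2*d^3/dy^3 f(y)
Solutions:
 f(y) = C1 + Integral(C2*airyai(-2^(2/3)*y/2) + C3*airybi(-2^(2/3)*y/2), y)


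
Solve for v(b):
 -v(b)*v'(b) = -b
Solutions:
 v(b) = -sqrt(C1 + b^2)
 v(b) = sqrt(C1 + b^2)


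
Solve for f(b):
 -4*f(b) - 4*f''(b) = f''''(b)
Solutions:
 f(b) = (C1 + C2*b)*sin(sqrt(2)*b) + (C3 + C4*b)*cos(sqrt(2)*b)


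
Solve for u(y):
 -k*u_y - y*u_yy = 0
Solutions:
 u(y) = C1 + y^(1 - re(k))*(C2*sin(log(y)*Abs(im(k))) + C3*cos(log(y)*im(k)))


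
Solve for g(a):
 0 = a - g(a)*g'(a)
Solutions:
 g(a) = -sqrt(C1 + a^2)
 g(a) = sqrt(C1 + a^2)


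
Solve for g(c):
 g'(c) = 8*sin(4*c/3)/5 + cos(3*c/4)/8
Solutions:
 g(c) = C1 + sin(3*c/4)/6 - 6*cos(4*c/3)/5


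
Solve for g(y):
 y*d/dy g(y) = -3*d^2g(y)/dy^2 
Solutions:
 g(y) = C1 + C2*erf(sqrt(6)*y/6)


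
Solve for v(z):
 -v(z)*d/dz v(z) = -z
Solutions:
 v(z) = -sqrt(C1 + z^2)
 v(z) = sqrt(C1 + z^2)


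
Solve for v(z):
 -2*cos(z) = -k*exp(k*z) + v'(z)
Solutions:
 v(z) = C1 + exp(k*z) - 2*sin(z)


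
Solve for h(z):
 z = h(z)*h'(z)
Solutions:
 h(z) = -sqrt(C1 + z^2)
 h(z) = sqrt(C1 + z^2)


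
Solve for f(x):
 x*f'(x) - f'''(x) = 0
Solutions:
 f(x) = C1 + Integral(C2*airyai(x) + C3*airybi(x), x)


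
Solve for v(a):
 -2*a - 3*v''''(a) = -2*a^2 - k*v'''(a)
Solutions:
 v(a) = C1 + C2*a + C3*a^2 + C4*exp(a*k/3) - a^5/(30*k) + a^4*(1 - 6/k)/(12*k) + a^3*(1 - 6/k)/k^2


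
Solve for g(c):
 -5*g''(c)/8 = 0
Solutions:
 g(c) = C1 + C2*c


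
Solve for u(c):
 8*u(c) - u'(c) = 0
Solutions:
 u(c) = C1*exp(8*c)


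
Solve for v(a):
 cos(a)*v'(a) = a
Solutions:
 v(a) = C1 + Integral(a/cos(a), a)


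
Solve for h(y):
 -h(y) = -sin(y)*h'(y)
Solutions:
 h(y) = C1*sqrt(cos(y) - 1)/sqrt(cos(y) + 1)


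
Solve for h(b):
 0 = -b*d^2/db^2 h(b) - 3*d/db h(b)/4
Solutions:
 h(b) = C1 + C2*b^(1/4)


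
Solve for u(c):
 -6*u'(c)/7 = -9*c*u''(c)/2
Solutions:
 u(c) = C1 + C2*c^(25/21)


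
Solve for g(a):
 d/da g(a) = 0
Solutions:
 g(a) = C1


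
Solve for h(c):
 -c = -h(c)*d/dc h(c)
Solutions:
 h(c) = -sqrt(C1 + c^2)
 h(c) = sqrt(C1 + c^2)


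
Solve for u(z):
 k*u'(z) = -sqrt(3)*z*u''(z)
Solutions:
 u(z) = C1 + z^(-sqrt(3)*re(k)/3 + 1)*(C2*sin(sqrt(3)*log(z)*Abs(im(k))/3) + C3*cos(sqrt(3)*log(z)*im(k)/3))


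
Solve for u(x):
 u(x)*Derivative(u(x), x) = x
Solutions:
 u(x) = -sqrt(C1 + x^2)
 u(x) = sqrt(C1 + x^2)


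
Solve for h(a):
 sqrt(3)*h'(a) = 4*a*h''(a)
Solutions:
 h(a) = C1 + C2*a^(sqrt(3)/4 + 1)


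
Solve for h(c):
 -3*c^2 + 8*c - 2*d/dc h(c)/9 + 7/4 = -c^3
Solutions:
 h(c) = C1 + 9*c^4/8 - 9*c^3/2 + 18*c^2 + 63*c/8


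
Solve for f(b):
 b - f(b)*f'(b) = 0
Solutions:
 f(b) = -sqrt(C1 + b^2)
 f(b) = sqrt(C1 + b^2)


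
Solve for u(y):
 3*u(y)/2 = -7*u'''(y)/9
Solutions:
 u(y) = C3*exp(-3*14^(2/3)*y/14) + (C1*sin(3*14^(2/3)*sqrt(3)*y/28) + C2*cos(3*14^(2/3)*sqrt(3)*y/28))*exp(3*14^(2/3)*y/28)


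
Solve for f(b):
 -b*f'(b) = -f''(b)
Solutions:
 f(b) = C1 + C2*erfi(sqrt(2)*b/2)


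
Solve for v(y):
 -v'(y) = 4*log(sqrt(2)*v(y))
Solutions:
 Integral(1/(2*log(_y) + log(2)), (_y, v(y)))/2 = C1 - y


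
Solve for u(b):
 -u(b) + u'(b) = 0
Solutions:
 u(b) = C1*exp(b)


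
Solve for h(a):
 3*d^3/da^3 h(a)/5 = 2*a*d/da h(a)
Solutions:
 h(a) = C1 + Integral(C2*airyai(10^(1/3)*3^(2/3)*a/3) + C3*airybi(10^(1/3)*3^(2/3)*a/3), a)


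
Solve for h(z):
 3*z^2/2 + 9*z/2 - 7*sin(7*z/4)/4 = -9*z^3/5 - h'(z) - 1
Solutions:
 h(z) = C1 - 9*z^4/20 - z^3/2 - 9*z^2/4 - z - cos(7*z/4)


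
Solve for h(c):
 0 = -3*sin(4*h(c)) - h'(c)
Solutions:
 h(c) = -acos((-C1 - exp(24*c))/(C1 - exp(24*c)))/4 + pi/2
 h(c) = acos((-C1 - exp(24*c))/(C1 - exp(24*c)))/4


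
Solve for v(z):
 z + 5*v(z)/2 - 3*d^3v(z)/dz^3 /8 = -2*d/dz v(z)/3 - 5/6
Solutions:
 v(z) = C1*exp(-6^(1/3)*z*(8*6^(1/3)/(sqrt(160953) + 405)^(1/3) + (sqrt(160953) + 405)^(1/3))/18)*sin(2^(1/3)*3^(1/6)*z*(-3^(2/3)*(sqrt(160953) + 405)^(1/3) + 24*2^(1/3)/(sqrt(160953) + 405)^(1/3))/18) + C2*exp(-6^(1/3)*z*(8*6^(1/3)/(sqrt(160953) + 405)^(1/3) + (sqrt(160953) + 405)^(1/3))/18)*cos(2^(1/3)*3^(1/6)*z*(-3^(2/3)*(sqrt(160953) + 405)^(1/3) + 24*2^(1/3)/(sqrt(160953) + 405)^(1/3))/18) + C3*exp(6^(1/3)*z*(8*6^(1/3)/(sqrt(160953) + 405)^(1/3) + (sqrt(160953) + 405)^(1/3))/9) - 2*z/5 - 17/75


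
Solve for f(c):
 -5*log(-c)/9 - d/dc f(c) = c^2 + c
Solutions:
 f(c) = C1 - c^3/3 - c^2/2 - 5*c*log(-c)/9 + 5*c/9


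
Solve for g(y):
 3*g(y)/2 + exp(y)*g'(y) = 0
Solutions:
 g(y) = C1*exp(3*exp(-y)/2)


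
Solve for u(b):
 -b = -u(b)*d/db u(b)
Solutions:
 u(b) = -sqrt(C1 + b^2)
 u(b) = sqrt(C1 + b^2)


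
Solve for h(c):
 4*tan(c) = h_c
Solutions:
 h(c) = C1 - 4*log(cos(c))


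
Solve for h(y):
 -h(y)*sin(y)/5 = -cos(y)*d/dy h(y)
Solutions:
 h(y) = C1/cos(y)^(1/5)


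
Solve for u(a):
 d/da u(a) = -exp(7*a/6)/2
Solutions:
 u(a) = C1 - 3*exp(7*a/6)/7


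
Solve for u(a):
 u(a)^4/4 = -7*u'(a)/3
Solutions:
 u(a) = 28^(1/3)*(1/(C1 + 9*a))^(1/3)
 u(a) = 28^(1/3)*(-3^(2/3) - 3*3^(1/6)*I)*(1/(C1 + 3*a))^(1/3)/6
 u(a) = 28^(1/3)*(-3^(2/3) + 3*3^(1/6)*I)*(1/(C1 + 3*a))^(1/3)/6


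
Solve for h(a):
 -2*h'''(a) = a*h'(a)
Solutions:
 h(a) = C1 + Integral(C2*airyai(-2^(2/3)*a/2) + C3*airybi(-2^(2/3)*a/2), a)


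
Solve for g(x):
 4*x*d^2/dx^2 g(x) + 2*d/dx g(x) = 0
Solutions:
 g(x) = C1 + C2*sqrt(x)


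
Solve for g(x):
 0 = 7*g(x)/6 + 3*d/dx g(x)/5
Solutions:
 g(x) = C1*exp(-35*x/18)


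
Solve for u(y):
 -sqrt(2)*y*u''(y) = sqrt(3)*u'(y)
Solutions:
 u(y) = C1 + C2*y^(1 - sqrt(6)/2)


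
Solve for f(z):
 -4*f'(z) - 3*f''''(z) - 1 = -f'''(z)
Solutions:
 f(z) = C1 + C4*exp(-z) - z/4 + (C2*sin(2*sqrt(2)*z/3) + C3*cos(2*sqrt(2)*z/3))*exp(2*z/3)


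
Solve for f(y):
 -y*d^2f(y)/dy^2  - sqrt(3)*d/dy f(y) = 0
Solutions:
 f(y) = C1 + C2*y^(1 - sqrt(3))


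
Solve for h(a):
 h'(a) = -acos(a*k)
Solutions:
 h(a) = C1 - Piecewise((a*acos(a*k) - sqrt(-a^2*k^2 + 1)/k, Ne(k, 0)), (pi*a/2, True))


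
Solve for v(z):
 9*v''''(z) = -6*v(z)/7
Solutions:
 v(z) = (C1*sin(42^(3/4)*z/42) + C2*cos(42^(3/4)*z/42))*exp(-42^(3/4)*z/42) + (C3*sin(42^(3/4)*z/42) + C4*cos(42^(3/4)*z/42))*exp(42^(3/4)*z/42)


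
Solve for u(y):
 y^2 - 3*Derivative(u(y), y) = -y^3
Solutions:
 u(y) = C1 + y^4/12 + y^3/9


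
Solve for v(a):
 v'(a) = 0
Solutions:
 v(a) = C1


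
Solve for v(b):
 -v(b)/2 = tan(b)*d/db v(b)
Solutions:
 v(b) = C1/sqrt(sin(b))


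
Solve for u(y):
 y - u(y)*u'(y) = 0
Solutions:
 u(y) = -sqrt(C1 + y^2)
 u(y) = sqrt(C1 + y^2)


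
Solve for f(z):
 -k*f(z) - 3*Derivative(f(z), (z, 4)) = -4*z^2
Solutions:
 f(z) = C1*exp(-3^(3/4)*z*(-k)^(1/4)/3) + C2*exp(3^(3/4)*z*(-k)^(1/4)/3) + C3*exp(-3^(3/4)*I*z*(-k)^(1/4)/3) + C4*exp(3^(3/4)*I*z*(-k)^(1/4)/3) + 4*z^2/k


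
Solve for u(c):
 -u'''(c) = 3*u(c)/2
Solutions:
 u(c) = C3*exp(-2^(2/3)*3^(1/3)*c/2) + (C1*sin(2^(2/3)*3^(5/6)*c/4) + C2*cos(2^(2/3)*3^(5/6)*c/4))*exp(2^(2/3)*3^(1/3)*c/4)


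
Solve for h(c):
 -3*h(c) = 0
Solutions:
 h(c) = 0


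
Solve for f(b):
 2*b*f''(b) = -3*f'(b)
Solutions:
 f(b) = C1 + C2/sqrt(b)


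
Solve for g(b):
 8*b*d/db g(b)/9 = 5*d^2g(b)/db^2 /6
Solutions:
 g(b) = C1 + C2*erfi(2*sqrt(30)*b/15)


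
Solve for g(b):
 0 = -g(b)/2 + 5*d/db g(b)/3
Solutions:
 g(b) = C1*exp(3*b/10)


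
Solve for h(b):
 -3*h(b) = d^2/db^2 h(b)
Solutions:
 h(b) = C1*sin(sqrt(3)*b) + C2*cos(sqrt(3)*b)


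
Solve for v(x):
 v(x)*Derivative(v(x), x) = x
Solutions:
 v(x) = -sqrt(C1 + x^2)
 v(x) = sqrt(C1 + x^2)


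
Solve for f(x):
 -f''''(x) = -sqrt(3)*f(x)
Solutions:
 f(x) = C1*exp(-3^(1/8)*x) + C2*exp(3^(1/8)*x) + C3*sin(3^(1/8)*x) + C4*cos(3^(1/8)*x)


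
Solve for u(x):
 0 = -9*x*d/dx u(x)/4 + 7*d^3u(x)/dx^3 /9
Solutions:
 u(x) = C1 + Integral(C2*airyai(3*294^(1/3)*x/14) + C3*airybi(3*294^(1/3)*x/14), x)


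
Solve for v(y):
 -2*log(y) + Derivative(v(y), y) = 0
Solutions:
 v(y) = C1 + 2*y*log(y) - 2*y


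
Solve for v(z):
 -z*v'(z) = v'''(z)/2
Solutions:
 v(z) = C1 + Integral(C2*airyai(-2^(1/3)*z) + C3*airybi(-2^(1/3)*z), z)


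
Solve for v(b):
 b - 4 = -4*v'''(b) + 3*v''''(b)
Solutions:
 v(b) = C1 + C2*b + C3*b^2 + C4*exp(4*b/3) - b^4/96 + 13*b^3/96


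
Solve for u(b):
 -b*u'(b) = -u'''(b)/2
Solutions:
 u(b) = C1 + Integral(C2*airyai(2^(1/3)*b) + C3*airybi(2^(1/3)*b), b)


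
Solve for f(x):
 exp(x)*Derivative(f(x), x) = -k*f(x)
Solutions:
 f(x) = C1*exp(k*exp(-x))


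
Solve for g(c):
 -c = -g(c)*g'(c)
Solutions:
 g(c) = -sqrt(C1 + c^2)
 g(c) = sqrt(C1 + c^2)


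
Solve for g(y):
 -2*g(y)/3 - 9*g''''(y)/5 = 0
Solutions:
 g(y) = (C1*sin(15^(1/4)*2^(3/4)*y/6) + C2*cos(15^(1/4)*2^(3/4)*y/6))*exp(-15^(1/4)*2^(3/4)*y/6) + (C3*sin(15^(1/4)*2^(3/4)*y/6) + C4*cos(15^(1/4)*2^(3/4)*y/6))*exp(15^(1/4)*2^(3/4)*y/6)


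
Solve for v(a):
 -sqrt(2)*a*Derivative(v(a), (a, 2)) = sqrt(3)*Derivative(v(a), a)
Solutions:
 v(a) = C1 + C2*a^(1 - sqrt(6)/2)


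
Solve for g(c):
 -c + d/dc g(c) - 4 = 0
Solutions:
 g(c) = C1 + c^2/2 + 4*c


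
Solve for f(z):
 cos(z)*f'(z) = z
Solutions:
 f(z) = C1 + Integral(z/cos(z), z)


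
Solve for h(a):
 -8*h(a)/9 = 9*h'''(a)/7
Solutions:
 h(a) = C3*exp(-2*3^(2/3)*7^(1/3)*a/9) + (C1*sin(3^(1/6)*7^(1/3)*a/3) + C2*cos(3^(1/6)*7^(1/3)*a/3))*exp(3^(2/3)*7^(1/3)*a/9)


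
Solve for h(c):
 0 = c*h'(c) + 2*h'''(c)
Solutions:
 h(c) = C1 + Integral(C2*airyai(-2^(2/3)*c/2) + C3*airybi(-2^(2/3)*c/2), c)


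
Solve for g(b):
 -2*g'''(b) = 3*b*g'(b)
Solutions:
 g(b) = C1 + Integral(C2*airyai(-2^(2/3)*3^(1/3)*b/2) + C3*airybi(-2^(2/3)*3^(1/3)*b/2), b)


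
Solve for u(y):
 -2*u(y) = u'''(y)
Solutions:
 u(y) = C3*exp(-2^(1/3)*y) + (C1*sin(2^(1/3)*sqrt(3)*y/2) + C2*cos(2^(1/3)*sqrt(3)*y/2))*exp(2^(1/3)*y/2)


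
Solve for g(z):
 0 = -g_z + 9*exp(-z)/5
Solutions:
 g(z) = C1 - 9*exp(-z)/5


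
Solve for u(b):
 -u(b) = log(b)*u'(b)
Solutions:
 u(b) = C1*exp(-li(b))


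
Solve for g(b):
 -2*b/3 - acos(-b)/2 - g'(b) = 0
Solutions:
 g(b) = C1 - b^2/3 - b*acos(-b)/2 - sqrt(1 - b^2)/2


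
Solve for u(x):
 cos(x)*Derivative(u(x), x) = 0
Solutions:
 u(x) = C1


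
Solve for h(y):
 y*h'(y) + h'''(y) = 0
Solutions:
 h(y) = C1 + Integral(C2*airyai(-y) + C3*airybi(-y), y)


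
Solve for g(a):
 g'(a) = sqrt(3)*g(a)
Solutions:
 g(a) = C1*exp(sqrt(3)*a)


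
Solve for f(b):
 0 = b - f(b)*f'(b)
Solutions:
 f(b) = -sqrt(C1 + b^2)
 f(b) = sqrt(C1 + b^2)


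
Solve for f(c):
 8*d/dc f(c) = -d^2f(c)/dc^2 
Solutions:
 f(c) = C1 + C2*exp(-8*c)


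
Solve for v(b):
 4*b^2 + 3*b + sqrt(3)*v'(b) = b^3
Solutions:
 v(b) = C1 + sqrt(3)*b^4/12 - 4*sqrt(3)*b^3/9 - sqrt(3)*b^2/2


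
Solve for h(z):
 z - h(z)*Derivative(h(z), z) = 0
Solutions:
 h(z) = -sqrt(C1 + z^2)
 h(z) = sqrt(C1 + z^2)


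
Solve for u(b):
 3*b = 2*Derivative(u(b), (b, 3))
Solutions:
 u(b) = C1 + C2*b + C3*b^2 + b^4/16


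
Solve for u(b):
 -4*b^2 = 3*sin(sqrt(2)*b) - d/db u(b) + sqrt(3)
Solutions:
 u(b) = C1 + 4*b^3/3 + sqrt(3)*b - 3*sqrt(2)*cos(sqrt(2)*b)/2


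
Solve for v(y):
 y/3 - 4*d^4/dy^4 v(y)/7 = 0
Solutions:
 v(y) = C1 + C2*y + C3*y^2 + C4*y^3 + 7*y^5/1440


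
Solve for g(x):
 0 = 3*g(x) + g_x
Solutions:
 g(x) = C1*exp(-3*x)


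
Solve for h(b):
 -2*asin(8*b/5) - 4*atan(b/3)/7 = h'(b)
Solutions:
 h(b) = C1 - 2*b*asin(8*b/5) - 4*b*atan(b/3)/7 - sqrt(25 - 64*b^2)/4 + 6*log(b^2 + 9)/7


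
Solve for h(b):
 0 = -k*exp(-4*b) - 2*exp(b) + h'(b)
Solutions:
 h(b) = C1 - k*exp(-4*b)/4 + 2*exp(b)


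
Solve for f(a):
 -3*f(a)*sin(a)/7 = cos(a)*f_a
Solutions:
 f(a) = C1*cos(a)^(3/7)


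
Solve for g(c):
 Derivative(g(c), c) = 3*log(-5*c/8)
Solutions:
 g(c) = C1 + 3*c*log(-c) + 3*c*(-3*log(2) - 1 + log(5))


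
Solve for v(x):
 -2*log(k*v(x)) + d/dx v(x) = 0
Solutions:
 li(k*v(x))/k = C1 + 2*x


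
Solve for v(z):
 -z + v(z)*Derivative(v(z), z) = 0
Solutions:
 v(z) = -sqrt(C1 + z^2)
 v(z) = sqrt(C1 + z^2)


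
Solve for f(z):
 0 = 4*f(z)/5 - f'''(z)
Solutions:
 f(z) = C3*exp(10^(2/3)*z/5) + (C1*sin(10^(2/3)*sqrt(3)*z/10) + C2*cos(10^(2/3)*sqrt(3)*z/10))*exp(-10^(2/3)*z/10)


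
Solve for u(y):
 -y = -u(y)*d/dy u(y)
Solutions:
 u(y) = -sqrt(C1 + y^2)
 u(y) = sqrt(C1 + y^2)


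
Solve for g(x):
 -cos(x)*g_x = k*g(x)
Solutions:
 g(x) = C1*exp(k*(log(sin(x) - 1) - log(sin(x) + 1))/2)


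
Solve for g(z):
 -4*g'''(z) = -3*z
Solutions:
 g(z) = C1 + C2*z + C3*z^2 + z^4/32


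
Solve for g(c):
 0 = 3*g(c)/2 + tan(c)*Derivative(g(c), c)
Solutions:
 g(c) = C1/sin(c)^(3/2)


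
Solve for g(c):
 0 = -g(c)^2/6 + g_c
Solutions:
 g(c) = -6/(C1 + c)


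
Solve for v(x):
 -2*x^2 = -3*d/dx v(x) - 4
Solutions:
 v(x) = C1 + 2*x^3/9 - 4*x/3


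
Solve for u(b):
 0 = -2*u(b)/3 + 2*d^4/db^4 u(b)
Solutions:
 u(b) = C1*exp(-3^(3/4)*b/3) + C2*exp(3^(3/4)*b/3) + C3*sin(3^(3/4)*b/3) + C4*cos(3^(3/4)*b/3)


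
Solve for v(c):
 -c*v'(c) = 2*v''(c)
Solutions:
 v(c) = C1 + C2*erf(c/2)


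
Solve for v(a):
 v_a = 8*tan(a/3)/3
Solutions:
 v(a) = C1 - 8*log(cos(a/3))


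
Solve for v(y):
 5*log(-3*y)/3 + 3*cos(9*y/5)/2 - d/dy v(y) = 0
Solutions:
 v(y) = C1 + 5*y*log(-y)/3 - 5*y/3 + 5*y*log(3)/3 + 5*sin(9*y/5)/6


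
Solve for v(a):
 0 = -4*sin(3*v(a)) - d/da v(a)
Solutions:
 v(a) = -acos((-C1 - exp(24*a))/(C1 - exp(24*a)))/3 + 2*pi/3
 v(a) = acos((-C1 - exp(24*a))/(C1 - exp(24*a)))/3


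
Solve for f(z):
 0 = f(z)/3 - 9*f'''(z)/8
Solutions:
 f(z) = C3*exp(2*z/3) + (C1*sin(sqrt(3)*z/3) + C2*cos(sqrt(3)*z/3))*exp(-z/3)


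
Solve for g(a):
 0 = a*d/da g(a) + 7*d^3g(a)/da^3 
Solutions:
 g(a) = C1 + Integral(C2*airyai(-7^(2/3)*a/7) + C3*airybi(-7^(2/3)*a/7), a)


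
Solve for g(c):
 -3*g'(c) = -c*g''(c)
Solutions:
 g(c) = C1 + C2*c^4


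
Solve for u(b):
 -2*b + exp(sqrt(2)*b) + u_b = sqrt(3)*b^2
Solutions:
 u(b) = C1 + sqrt(3)*b^3/3 + b^2 - sqrt(2)*exp(sqrt(2)*b)/2


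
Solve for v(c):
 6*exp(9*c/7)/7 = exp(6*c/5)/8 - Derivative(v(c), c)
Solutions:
 v(c) = C1 - 2*exp(9*c/7)/3 + 5*exp(6*c/5)/48


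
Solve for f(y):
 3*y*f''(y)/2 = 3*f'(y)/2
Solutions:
 f(y) = C1 + C2*y^2


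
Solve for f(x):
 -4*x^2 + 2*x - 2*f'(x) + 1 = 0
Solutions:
 f(x) = C1 - 2*x^3/3 + x^2/2 + x/2


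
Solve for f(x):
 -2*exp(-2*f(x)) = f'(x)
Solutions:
 f(x) = log(-sqrt(C1 - 4*x))
 f(x) = log(C1 - 4*x)/2


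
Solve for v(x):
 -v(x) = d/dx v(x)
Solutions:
 v(x) = C1*exp(-x)


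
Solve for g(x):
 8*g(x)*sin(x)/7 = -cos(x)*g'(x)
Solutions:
 g(x) = C1*cos(x)^(8/7)


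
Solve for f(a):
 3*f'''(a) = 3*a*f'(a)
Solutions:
 f(a) = C1 + Integral(C2*airyai(a) + C3*airybi(a), a)


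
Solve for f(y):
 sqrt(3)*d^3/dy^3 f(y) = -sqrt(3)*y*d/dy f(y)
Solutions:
 f(y) = C1 + Integral(C2*airyai(-y) + C3*airybi(-y), y)


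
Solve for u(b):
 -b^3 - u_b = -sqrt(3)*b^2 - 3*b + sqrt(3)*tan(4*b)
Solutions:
 u(b) = C1 - b^4/4 + sqrt(3)*b^3/3 + 3*b^2/2 + sqrt(3)*log(cos(4*b))/4


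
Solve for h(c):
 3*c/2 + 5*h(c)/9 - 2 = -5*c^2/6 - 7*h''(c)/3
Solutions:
 h(c) = C1*sin(sqrt(105)*c/21) + C2*cos(sqrt(105)*c/21) - 3*c^2/2 - 27*c/10 + 81/5


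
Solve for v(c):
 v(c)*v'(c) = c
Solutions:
 v(c) = -sqrt(C1 + c^2)
 v(c) = sqrt(C1 + c^2)


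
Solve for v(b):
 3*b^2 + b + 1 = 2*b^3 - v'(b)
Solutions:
 v(b) = C1 + b^4/2 - b^3 - b^2/2 - b


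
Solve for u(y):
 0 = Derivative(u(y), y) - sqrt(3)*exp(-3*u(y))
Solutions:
 u(y) = log(C1 + 3*sqrt(3)*y)/3
 u(y) = log((-3^(1/3) - 3^(5/6)*I)*(C1 + sqrt(3)*y)^(1/3)/2)
 u(y) = log((-3^(1/3) + 3^(5/6)*I)*(C1 + sqrt(3)*y)^(1/3)/2)


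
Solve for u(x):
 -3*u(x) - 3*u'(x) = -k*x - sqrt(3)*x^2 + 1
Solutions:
 u(x) = C1*exp(-x) + k*x/3 - k/3 + sqrt(3)*x^2/3 - 2*sqrt(3)*x/3 - 1/3 + 2*sqrt(3)/3


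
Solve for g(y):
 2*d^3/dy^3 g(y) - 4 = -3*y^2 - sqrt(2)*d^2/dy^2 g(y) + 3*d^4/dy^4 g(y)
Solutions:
 g(y) = C1 + C2*y + C3*exp(y*(1 - sqrt(1 + 3*sqrt(2)))/3) + C4*exp(y*(1 + sqrt(1 + 3*sqrt(2)))/3) - sqrt(2)*y^4/8 + y^3 + y^2*(-9/2 - 2*sqrt(2))


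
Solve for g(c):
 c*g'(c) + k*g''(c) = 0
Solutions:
 g(c) = C1 + C2*sqrt(k)*erf(sqrt(2)*c*sqrt(1/k)/2)


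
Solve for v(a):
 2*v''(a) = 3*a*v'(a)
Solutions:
 v(a) = C1 + C2*erfi(sqrt(3)*a/2)


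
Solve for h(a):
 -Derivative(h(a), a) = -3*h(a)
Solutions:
 h(a) = C1*exp(3*a)


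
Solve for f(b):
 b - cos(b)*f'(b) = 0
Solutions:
 f(b) = C1 + Integral(b/cos(b), b)


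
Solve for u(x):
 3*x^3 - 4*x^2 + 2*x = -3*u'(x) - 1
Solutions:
 u(x) = C1 - x^4/4 + 4*x^3/9 - x^2/3 - x/3


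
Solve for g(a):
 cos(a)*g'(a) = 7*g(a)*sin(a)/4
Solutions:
 g(a) = C1/cos(a)^(7/4)


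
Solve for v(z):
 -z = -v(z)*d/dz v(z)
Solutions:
 v(z) = -sqrt(C1 + z^2)
 v(z) = sqrt(C1 + z^2)


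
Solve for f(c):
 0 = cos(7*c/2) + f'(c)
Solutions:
 f(c) = C1 - 2*sin(7*c/2)/7


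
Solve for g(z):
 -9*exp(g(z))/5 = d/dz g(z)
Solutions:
 g(z) = log(1/(C1 + 9*z)) + log(5)


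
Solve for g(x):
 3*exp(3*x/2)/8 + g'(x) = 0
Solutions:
 g(x) = C1 - exp(3*x/2)/4


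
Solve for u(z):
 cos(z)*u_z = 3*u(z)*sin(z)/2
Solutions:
 u(z) = C1/cos(z)^(3/2)


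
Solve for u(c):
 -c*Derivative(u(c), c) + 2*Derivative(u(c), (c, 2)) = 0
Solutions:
 u(c) = C1 + C2*erfi(c/2)


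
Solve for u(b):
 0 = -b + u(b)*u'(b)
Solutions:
 u(b) = -sqrt(C1 + b^2)
 u(b) = sqrt(C1 + b^2)


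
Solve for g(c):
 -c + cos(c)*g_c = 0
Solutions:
 g(c) = C1 + Integral(c/cos(c), c)


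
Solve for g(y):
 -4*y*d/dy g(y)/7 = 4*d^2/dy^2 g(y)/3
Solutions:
 g(y) = C1 + C2*erf(sqrt(42)*y/14)


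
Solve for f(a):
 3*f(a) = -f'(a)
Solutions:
 f(a) = C1*exp(-3*a)


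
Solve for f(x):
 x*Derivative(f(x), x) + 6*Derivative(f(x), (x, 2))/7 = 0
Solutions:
 f(x) = C1 + C2*erf(sqrt(21)*x/6)


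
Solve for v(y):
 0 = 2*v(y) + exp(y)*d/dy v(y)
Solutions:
 v(y) = C1*exp(2*exp(-y))


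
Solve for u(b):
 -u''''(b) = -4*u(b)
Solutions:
 u(b) = C1*exp(-sqrt(2)*b) + C2*exp(sqrt(2)*b) + C3*sin(sqrt(2)*b) + C4*cos(sqrt(2)*b)


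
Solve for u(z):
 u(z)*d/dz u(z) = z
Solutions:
 u(z) = -sqrt(C1 + z^2)
 u(z) = sqrt(C1 + z^2)


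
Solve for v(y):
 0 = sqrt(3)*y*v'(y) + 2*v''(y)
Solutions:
 v(y) = C1 + C2*erf(3^(1/4)*y/2)


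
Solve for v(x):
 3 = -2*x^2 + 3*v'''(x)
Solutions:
 v(x) = C1 + C2*x + C3*x^2 + x^5/90 + x^3/6


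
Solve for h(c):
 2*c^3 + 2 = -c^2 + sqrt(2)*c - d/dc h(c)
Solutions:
 h(c) = C1 - c^4/2 - c^3/3 + sqrt(2)*c^2/2 - 2*c


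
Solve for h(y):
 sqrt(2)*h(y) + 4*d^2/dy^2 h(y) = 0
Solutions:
 h(y) = C1*sin(2^(1/4)*y/2) + C2*cos(2^(1/4)*y/2)


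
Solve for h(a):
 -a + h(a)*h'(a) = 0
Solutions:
 h(a) = -sqrt(C1 + a^2)
 h(a) = sqrt(C1 + a^2)


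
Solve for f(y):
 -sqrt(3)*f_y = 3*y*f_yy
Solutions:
 f(y) = C1 + C2*y^(1 - sqrt(3)/3)


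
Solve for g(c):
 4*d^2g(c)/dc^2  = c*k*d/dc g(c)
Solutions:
 g(c) = Piecewise((-sqrt(2)*sqrt(pi)*C1*erf(sqrt(2)*c*sqrt(-k)/4)/sqrt(-k) - C2, (k > 0) | (k < 0)), (-C1*c - C2, True))


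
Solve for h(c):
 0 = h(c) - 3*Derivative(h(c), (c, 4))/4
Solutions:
 h(c) = C1*exp(-sqrt(2)*3^(3/4)*c/3) + C2*exp(sqrt(2)*3^(3/4)*c/3) + C3*sin(sqrt(2)*3^(3/4)*c/3) + C4*cos(sqrt(2)*3^(3/4)*c/3)


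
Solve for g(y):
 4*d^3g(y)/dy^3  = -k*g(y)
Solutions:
 g(y) = C1*exp(2^(1/3)*y*(-k)^(1/3)/2) + C2*exp(2^(1/3)*y*(-k)^(1/3)*(-1 + sqrt(3)*I)/4) + C3*exp(-2^(1/3)*y*(-k)^(1/3)*(1 + sqrt(3)*I)/4)


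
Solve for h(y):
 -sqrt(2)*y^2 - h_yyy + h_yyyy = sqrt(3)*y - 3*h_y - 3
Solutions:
 h(y) = C1 + C2*exp(y*(2*2^(1/3)/(9*sqrt(77) + 79)^(1/3) + 4 + 2^(2/3)*(9*sqrt(77) + 79)^(1/3))/12)*sin(2^(1/3)*sqrt(3)*y*(-2^(1/3)*(9*sqrt(77) + 79)^(1/3) + 2/(9*sqrt(77) + 79)^(1/3))/12) + C3*exp(y*(2*2^(1/3)/(9*sqrt(77) + 79)^(1/3) + 4 + 2^(2/3)*(9*sqrt(77) + 79)^(1/3))/12)*cos(2^(1/3)*sqrt(3)*y*(-2^(1/3)*(9*sqrt(77) + 79)^(1/3) + 2/(9*sqrt(77) + 79)^(1/3))/12) + C4*exp(y*(-2^(2/3)*(9*sqrt(77) + 79)^(1/3) - 2*2^(1/3)/(9*sqrt(77) + 79)^(1/3) + 2)/6) + sqrt(2)*y^3/9 + sqrt(3)*y^2/6 - y + 2*sqrt(2)*y/9


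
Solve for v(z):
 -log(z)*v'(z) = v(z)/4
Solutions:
 v(z) = C1*exp(-li(z)/4)


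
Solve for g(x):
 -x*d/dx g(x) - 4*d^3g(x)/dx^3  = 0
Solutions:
 g(x) = C1 + Integral(C2*airyai(-2^(1/3)*x/2) + C3*airybi(-2^(1/3)*x/2), x)


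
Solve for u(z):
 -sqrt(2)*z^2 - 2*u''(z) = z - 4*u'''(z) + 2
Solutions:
 u(z) = C1 + C2*z + C3*exp(z/2) - sqrt(2)*z^4/24 + z^3*(-4*sqrt(2) - 1)/12 + z^2*(-2*sqrt(2) - 1)


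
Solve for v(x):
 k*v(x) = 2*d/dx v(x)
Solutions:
 v(x) = C1*exp(k*x/2)


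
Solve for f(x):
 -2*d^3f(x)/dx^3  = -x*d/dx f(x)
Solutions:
 f(x) = C1 + Integral(C2*airyai(2^(2/3)*x/2) + C3*airybi(2^(2/3)*x/2), x)


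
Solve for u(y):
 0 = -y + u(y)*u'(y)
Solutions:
 u(y) = -sqrt(C1 + y^2)
 u(y) = sqrt(C1 + y^2)


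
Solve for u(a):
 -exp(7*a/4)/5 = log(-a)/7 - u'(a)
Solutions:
 u(a) = C1 + a*log(-a)/7 - a/7 + 4*exp(7*a/4)/35


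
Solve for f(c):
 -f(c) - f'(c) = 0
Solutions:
 f(c) = C1*exp(-c)


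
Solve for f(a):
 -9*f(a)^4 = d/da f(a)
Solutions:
 f(a) = (-3^(2/3) - 3*3^(1/6)*I)*(1/(C1 + 9*a))^(1/3)/6
 f(a) = (-3^(2/3) + 3*3^(1/6)*I)*(1/(C1 + 9*a))^(1/3)/6
 f(a) = (1/(C1 + 27*a))^(1/3)


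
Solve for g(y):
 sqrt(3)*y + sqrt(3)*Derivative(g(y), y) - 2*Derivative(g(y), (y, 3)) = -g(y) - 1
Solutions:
 g(y) = C1*exp(-y*(2^(2/3)*3^(5/6)/(sqrt(9 - 2*sqrt(3)) + 3)^(1/3) + 18^(1/3)*(sqrt(9 - 2*sqrt(3)) + 3)^(1/3))/12)*sin(y*(-2^(1/3)*3^(1/6)*(sqrt(9 - 2*sqrt(3)) + 3)^(1/3) + 12^(1/3)/(sqrt(9 - 2*sqrt(3)) + 3)^(1/3))/4) + C2*exp(-y*(2^(2/3)*3^(5/6)/(sqrt(9 - 2*sqrt(3)) + 3)^(1/3) + 18^(1/3)*(sqrt(9 - 2*sqrt(3)) + 3)^(1/3))/12)*cos(y*(-2^(1/3)*3^(1/6)*(sqrt(9 - 2*sqrt(3)) + 3)^(1/3) + 12^(1/3)/(sqrt(9 - 2*sqrt(3)) + 3)^(1/3))/4) + C3*exp(y*(2^(2/3)*3^(5/6)/(sqrt(9 - 2*sqrt(3)) + 3)^(1/3) + 18^(1/3)*(sqrt(9 - 2*sqrt(3)) + 3)^(1/3))/6) - sqrt(3)*y + 2


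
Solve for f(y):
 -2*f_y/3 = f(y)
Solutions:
 f(y) = C1*exp(-3*y/2)


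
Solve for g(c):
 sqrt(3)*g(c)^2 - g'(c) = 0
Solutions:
 g(c) = -1/(C1 + sqrt(3)*c)


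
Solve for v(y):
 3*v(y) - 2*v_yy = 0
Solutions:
 v(y) = C1*exp(-sqrt(6)*y/2) + C2*exp(sqrt(6)*y/2)


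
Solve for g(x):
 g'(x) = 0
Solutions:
 g(x) = C1


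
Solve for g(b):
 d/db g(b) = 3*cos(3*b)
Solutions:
 g(b) = C1 + sin(3*b)


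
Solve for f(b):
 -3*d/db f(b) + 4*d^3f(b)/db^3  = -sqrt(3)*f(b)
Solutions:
 f(b) = C1*exp(3^(1/6)*b*(3/(sqrt(6) + 3)^(1/3) + 3^(2/3)*(sqrt(6) + 3)^(1/3))/12)*sin(3^(1/3)*b*(-(sqrt(6) + 3)^(1/3) + 3^(1/3)/(sqrt(6) + 3)^(1/3))/4) + C2*exp(3^(1/6)*b*(3/(sqrt(6) + 3)^(1/3) + 3^(2/3)*(sqrt(6) + 3)^(1/3))/12)*cos(3^(1/3)*b*(-(sqrt(6) + 3)^(1/3) + 3^(1/3)/(sqrt(6) + 3)^(1/3))/4) + C3*exp(-3^(1/6)*b*(3/(sqrt(6) + 3)^(1/3) + 3^(2/3)*(sqrt(6) + 3)^(1/3))/6)


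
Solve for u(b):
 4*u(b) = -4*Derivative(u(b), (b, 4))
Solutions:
 u(b) = (C1*sin(sqrt(2)*b/2) + C2*cos(sqrt(2)*b/2))*exp(-sqrt(2)*b/2) + (C3*sin(sqrt(2)*b/2) + C4*cos(sqrt(2)*b/2))*exp(sqrt(2)*b/2)


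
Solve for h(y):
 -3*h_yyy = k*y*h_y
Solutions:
 h(y) = C1 + Integral(C2*airyai(3^(2/3)*y*(-k)^(1/3)/3) + C3*airybi(3^(2/3)*y*(-k)^(1/3)/3), y)


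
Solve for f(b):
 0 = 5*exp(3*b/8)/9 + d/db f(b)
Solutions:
 f(b) = C1 - 40*exp(3*b/8)/27


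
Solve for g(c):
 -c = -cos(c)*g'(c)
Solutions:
 g(c) = C1 + Integral(c/cos(c), c)


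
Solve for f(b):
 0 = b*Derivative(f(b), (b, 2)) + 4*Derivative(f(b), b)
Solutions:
 f(b) = C1 + C2/b^3


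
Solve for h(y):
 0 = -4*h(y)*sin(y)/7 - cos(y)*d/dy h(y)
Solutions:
 h(y) = C1*cos(y)^(4/7)


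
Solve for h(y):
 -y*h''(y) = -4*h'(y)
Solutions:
 h(y) = C1 + C2*y^5


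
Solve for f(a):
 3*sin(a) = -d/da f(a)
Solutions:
 f(a) = C1 + 3*cos(a)


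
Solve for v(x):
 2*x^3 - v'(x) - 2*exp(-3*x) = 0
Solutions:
 v(x) = C1 + x^4/2 + 2*exp(-3*x)/3


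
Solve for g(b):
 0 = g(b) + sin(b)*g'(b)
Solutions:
 g(b) = C1*sqrt(cos(b) + 1)/sqrt(cos(b) - 1)


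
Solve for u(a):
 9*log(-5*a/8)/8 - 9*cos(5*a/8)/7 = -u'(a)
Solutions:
 u(a) = C1 - 9*a*log(-a)/8 - 9*a*log(5)/8 + 9*a/8 + 27*a*log(2)/8 + 72*sin(5*a/8)/35


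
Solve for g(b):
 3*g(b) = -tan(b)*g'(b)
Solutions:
 g(b) = C1/sin(b)^3


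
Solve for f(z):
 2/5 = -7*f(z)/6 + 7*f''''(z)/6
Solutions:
 f(z) = C1*exp(-z) + C2*exp(z) + C3*sin(z) + C4*cos(z) - 12/35


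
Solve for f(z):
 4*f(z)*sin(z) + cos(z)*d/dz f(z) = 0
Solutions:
 f(z) = C1*cos(z)^4


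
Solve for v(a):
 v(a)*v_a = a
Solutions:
 v(a) = -sqrt(C1 + a^2)
 v(a) = sqrt(C1 + a^2)


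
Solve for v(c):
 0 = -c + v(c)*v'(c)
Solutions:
 v(c) = -sqrt(C1 + c^2)
 v(c) = sqrt(C1 + c^2)


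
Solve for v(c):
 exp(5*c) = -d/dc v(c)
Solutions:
 v(c) = C1 - exp(5*c)/5


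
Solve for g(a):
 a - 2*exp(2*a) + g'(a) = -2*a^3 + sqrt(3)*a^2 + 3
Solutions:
 g(a) = C1 - a^4/2 + sqrt(3)*a^3/3 - a^2/2 + 3*a + exp(2*a)


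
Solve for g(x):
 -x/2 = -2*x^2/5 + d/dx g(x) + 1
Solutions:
 g(x) = C1 + 2*x^3/15 - x^2/4 - x


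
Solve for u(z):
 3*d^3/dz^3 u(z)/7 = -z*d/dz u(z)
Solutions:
 u(z) = C1 + Integral(C2*airyai(-3^(2/3)*7^(1/3)*z/3) + C3*airybi(-3^(2/3)*7^(1/3)*z/3), z)


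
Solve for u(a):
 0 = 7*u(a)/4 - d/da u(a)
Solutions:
 u(a) = C1*exp(7*a/4)


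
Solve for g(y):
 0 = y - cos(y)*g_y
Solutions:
 g(y) = C1 + Integral(y/cos(y), y)


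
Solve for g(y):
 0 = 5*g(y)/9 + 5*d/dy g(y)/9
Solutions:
 g(y) = C1*exp(-y)


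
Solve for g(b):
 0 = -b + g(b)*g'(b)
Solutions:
 g(b) = -sqrt(C1 + b^2)
 g(b) = sqrt(C1 + b^2)


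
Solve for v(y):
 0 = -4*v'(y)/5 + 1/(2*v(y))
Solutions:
 v(y) = -sqrt(C1 + 5*y)/2
 v(y) = sqrt(C1 + 5*y)/2


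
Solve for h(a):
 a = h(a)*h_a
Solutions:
 h(a) = -sqrt(C1 + a^2)
 h(a) = sqrt(C1 + a^2)


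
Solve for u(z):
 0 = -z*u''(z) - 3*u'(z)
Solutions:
 u(z) = C1 + C2/z^2


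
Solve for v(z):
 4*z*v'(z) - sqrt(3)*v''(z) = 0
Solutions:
 v(z) = C1 + C2*erfi(sqrt(2)*3^(3/4)*z/3)


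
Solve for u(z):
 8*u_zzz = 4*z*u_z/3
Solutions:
 u(z) = C1 + Integral(C2*airyai(6^(2/3)*z/6) + C3*airybi(6^(2/3)*z/6), z)


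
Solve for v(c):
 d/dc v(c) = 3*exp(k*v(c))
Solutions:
 v(c) = Piecewise((log(-1/(C1*k + 3*c*k))/k, Ne(k, 0)), (nan, True))
 v(c) = Piecewise((C1 + 3*c, Eq(k, 0)), (nan, True))


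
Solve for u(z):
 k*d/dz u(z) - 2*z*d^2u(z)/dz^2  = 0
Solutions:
 u(z) = C1 + z^(re(k)/2 + 1)*(C2*sin(log(z)*Abs(im(k))/2) + C3*cos(log(z)*im(k)/2))


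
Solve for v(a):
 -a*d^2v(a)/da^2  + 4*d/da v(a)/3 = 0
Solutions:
 v(a) = C1 + C2*a^(7/3)


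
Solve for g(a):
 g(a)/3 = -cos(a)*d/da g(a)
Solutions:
 g(a) = C1*(sin(a) - 1)^(1/6)/(sin(a) + 1)^(1/6)


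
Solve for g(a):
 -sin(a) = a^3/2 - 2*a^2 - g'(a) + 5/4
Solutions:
 g(a) = C1 + a^4/8 - 2*a^3/3 + 5*a/4 - cos(a)


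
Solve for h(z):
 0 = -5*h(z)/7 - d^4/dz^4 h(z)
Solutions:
 h(z) = (C1*sin(sqrt(2)*5^(1/4)*7^(3/4)*z/14) + C2*cos(sqrt(2)*5^(1/4)*7^(3/4)*z/14))*exp(-sqrt(2)*5^(1/4)*7^(3/4)*z/14) + (C3*sin(sqrt(2)*5^(1/4)*7^(3/4)*z/14) + C4*cos(sqrt(2)*5^(1/4)*7^(3/4)*z/14))*exp(sqrt(2)*5^(1/4)*7^(3/4)*z/14)


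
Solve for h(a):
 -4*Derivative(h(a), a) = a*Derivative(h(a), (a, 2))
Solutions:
 h(a) = C1 + C2/a^3


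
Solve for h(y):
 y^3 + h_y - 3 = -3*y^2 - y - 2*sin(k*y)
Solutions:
 h(y) = C1 - y^4/4 - y^3 - y^2/2 + 3*y + 2*cos(k*y)/k


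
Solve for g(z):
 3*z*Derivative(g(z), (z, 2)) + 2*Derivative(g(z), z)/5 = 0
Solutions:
 g(z) = C1 + C2*z^(13/15)


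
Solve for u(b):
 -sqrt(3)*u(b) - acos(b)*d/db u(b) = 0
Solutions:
 u(b) = C1*exp(-sqrt(3)*Integral(1/acos(b), b))


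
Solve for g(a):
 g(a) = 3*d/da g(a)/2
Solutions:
 g(a) = C1*exp(2*a/3)


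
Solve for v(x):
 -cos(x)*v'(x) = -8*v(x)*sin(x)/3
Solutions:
 v(x) = C1/cos(x)^(8/3)


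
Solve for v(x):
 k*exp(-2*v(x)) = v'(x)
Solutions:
 v(x) = log(-sqrt(C1 + 2*k*x))
 v(x) = log(C1 + 2*k*x)/2


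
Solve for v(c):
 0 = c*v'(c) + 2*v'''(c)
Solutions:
 v(c) = C1 + Integral(C2*airyai(-2^(2/3)*c/2) + C3*airybi(-2^(2/3)*c/2), c)


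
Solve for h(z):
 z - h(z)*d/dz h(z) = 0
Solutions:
 h(z) = -sqrt(C1 + z^2)
 h(z) = sqrt(C1 + z^2)


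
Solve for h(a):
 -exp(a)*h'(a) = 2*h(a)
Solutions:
 h(a) = C1*exp(2*exp(-a))


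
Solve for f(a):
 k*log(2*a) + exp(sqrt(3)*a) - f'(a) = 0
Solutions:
 f(a) = C1 + a*k*log(a) + a*k*(-1 + log(2)) + sqrt(3)*exp(sqrt(3)*a)/3


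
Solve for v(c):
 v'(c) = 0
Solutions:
 v(c) = C1


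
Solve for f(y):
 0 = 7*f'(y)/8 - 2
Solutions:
 f(y) = C1 + 16*y/7


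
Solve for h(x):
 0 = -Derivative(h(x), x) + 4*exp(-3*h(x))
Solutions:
 h(x) = log(C1 + 12*x)/3
 h(x) = log((-3^(1/3) - 3^(5/6)*I)*(C1 + 4*x)^(1/3)/2)
 h(x) = log((-3^(1/3) + 3^(5/6)*I)*(C1 + 4*x)^(1/3)/2)


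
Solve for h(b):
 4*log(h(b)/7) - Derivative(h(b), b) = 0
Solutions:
 Integral(1/(-log(_y) + log(7)), (_y, h(b)))/4 = C1 - b


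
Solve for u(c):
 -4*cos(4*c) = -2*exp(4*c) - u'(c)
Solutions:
 u(c) = C1 - exp(4*c)/2 + sin(4*c)


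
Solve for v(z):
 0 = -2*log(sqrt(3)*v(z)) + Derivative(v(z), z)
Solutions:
 -Integral(1/(2*log(_y) + log(3)), (_y, v(z))) = C1 - z


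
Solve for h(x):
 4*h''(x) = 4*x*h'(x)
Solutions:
 h(x) = C1 + C2*erfi(sqrt(2)*x/2)


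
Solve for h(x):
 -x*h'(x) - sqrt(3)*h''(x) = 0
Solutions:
 h(x) = C1 + C2*erf(sqrt(2)*3^(3/4)*x/6)


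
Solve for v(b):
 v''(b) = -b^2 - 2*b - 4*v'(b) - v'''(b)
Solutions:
 v(b) = C1 - b^3/12 - 3*b^2/16 + 7*b/32 + (C2*sin(sqrt(15)*b/2) + C3*cos(sqrt(15)*b/2))*exp(-b/2)


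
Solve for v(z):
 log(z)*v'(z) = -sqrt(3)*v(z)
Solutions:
 v(z) = C1*exp(-sqrt(3)*li(z))


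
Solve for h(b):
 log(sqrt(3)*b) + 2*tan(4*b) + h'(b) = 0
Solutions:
 h(b) = C1 - b*log(b) - b*log(3)/2 + b + log(cos(4*b))/2


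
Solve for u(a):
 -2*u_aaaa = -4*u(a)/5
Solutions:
 u(a) = C1*exp(-2^(1/4)*5^(3/4)*a/5) + C2*exp(2^(1/4)*5^(3/4)*a/5) + C3*sin(2^(1/4)*5^(3/4)*a/5) + C4*cos(2^(1/4)*5^(3/4)*a/5)


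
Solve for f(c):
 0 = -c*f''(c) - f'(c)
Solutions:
 f(c) = C1 + C2*log(c)


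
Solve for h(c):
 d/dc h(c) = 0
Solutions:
 h(c) = C1


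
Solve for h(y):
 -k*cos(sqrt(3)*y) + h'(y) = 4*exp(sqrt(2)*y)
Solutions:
 h(y) = C1 + sqrt(3)*k*sin(sqrt(3)*y)/3 + 2*sqrt(2)*exp(sqrt(2)*y)


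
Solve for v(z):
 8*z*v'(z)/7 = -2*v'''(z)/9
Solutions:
 v(z) = C1 + Integral(C2*airyai(-42^(2/3)*z/7) + C3*airybi(-42^(2/3)*z/7), z)


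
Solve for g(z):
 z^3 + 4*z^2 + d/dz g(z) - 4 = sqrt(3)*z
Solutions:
 g(z) = C1 - z^4/4 - 4*z^3/3 + sqrt(3)*z^2/2 + 4*z


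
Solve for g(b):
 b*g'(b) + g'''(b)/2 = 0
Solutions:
 g(b) = C1 + Integral(C2*airyai(-2^(1/3)*b) + C3*airybi(-2^(1/3)*b), b)


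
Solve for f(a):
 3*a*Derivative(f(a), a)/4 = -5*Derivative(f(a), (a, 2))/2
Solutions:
 f(a) = C1 + C2*erf(sqrt(15)*a/10)


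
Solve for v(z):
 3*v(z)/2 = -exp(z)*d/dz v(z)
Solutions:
 v(z) = C1*exp(3*exp(-z)/2)


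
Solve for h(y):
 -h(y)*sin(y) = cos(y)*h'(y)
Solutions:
 h(y) = C1*cos(y)


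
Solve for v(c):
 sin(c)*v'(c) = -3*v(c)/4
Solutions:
 v(c) = C1*(cos(c) + 1)^(3/8)/(cos(c) - 1)^(3/8)


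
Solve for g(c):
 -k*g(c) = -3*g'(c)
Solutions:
 g(c) = C1*exp(c*k/3)


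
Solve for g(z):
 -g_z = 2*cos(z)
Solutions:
 g(z) = C1 - 2*sin(z)


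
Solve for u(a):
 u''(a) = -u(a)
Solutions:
 u(a) = C1*sin(a) + C2*cos(a)


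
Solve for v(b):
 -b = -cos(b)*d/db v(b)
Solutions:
 v(b) = C1 + Integral(b/cos(b), b)


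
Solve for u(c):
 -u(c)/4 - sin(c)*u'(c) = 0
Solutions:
 u(c) = C1*(cos(c) + 1)^(1/8)/(cos(c) - 1)^(1/8)


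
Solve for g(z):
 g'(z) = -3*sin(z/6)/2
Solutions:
 g(z) = C1 + 9*cos(z/6)


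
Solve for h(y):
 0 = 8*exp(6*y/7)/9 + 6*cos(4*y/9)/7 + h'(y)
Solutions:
 h(y) = C1 - 28*exp(6*y/7)/27 - 27*sin(4*y/9)/14


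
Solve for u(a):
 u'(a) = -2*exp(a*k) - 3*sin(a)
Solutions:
 u(a) = C1 + 3*cos(a) - 2*exp(a*k)/k


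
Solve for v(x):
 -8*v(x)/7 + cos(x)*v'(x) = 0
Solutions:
 v(x) = C1*(sin(x) + 1)^(4/7)/(sin(x) - 1)^(4/7)


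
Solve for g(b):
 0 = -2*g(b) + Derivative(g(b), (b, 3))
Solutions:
 g(b) = C3*exp(2^(1/3)*b) + (C1*sin(2^(1/3)*sqrt(3)*b/2) + C2*cos(2^(1/3)*sqrt(3)*b/2))*exp(-2^(1/3)*b/2)


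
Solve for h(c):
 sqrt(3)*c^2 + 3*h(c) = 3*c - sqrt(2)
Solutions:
 h(c) = -sqrt(3)*c^2/3 + c - sqrt(2)/3


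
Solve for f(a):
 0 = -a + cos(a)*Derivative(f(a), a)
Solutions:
 f(a) = C1 + Integral(a/cos(a), a)


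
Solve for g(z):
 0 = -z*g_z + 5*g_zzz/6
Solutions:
 g(z) = C1 + Integral(C2*airyai(5^(2/3)*6^(1/3)*z/5) + C3*airybi(5^(2/3)*6^(1/3)*z/5), z)


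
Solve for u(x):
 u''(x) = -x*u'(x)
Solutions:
 u(x) = C1 + C2*erf(sqrt(2)*x/2)


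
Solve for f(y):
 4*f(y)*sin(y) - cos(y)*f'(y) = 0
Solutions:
 f(y) = C1/cos(y)^4


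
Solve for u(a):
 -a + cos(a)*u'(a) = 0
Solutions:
 u(a) = C1 + Integral(a/cos(a), a)


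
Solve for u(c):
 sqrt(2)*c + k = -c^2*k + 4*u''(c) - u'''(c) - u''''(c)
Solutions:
 u(c) = C1 + C2*c + C3*exp(c*(-1 + sqrt(17))/2) + C4*exp(-c*(1 + sqrt(17))/2) + c^4*k/48 + c^3*(k + 2*sqrt(2))/48 + c^2*(13*k + 2*sqrt(2))/64


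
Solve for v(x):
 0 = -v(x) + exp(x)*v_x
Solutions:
 v(x) = C1*exp(-exp(-x))


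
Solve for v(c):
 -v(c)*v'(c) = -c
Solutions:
 v(c) = -sqrt(C1 + c^2)
 v(c) = sqrt(C1 + c^2)


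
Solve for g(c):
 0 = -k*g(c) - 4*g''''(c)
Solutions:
 g(c) = C1*exp(-sqrt(2)*c*(-k)^(1/4)/2) + C2*exp(sqrt(2)*c*(-k)^(1/4)/2) + C3*exp(-sqrt(2)*I*c*(-k)^(1/4)/2) + C4*exp(sqrt(2)*I*c*(-k)^(1/4)/2)


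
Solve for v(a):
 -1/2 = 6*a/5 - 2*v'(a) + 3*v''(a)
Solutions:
 v(a) = C1 + C2*exp(2*a/3) + 3*a^2/10 + 23*a/20


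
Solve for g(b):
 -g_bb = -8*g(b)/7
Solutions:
 g(b) = C1*exp(-2*sqrt(14)*b/7) + C2*exp(2*sqrt(14)*b/7)


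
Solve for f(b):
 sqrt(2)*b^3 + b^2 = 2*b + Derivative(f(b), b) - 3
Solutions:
 f(b) = C1 + sqrt(2)*b^4/4 + b^3/3 - b^2 + 3*b


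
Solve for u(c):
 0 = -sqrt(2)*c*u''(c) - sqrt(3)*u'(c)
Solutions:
 u(c) = C1 + C2*c^(1 - sqrt(6)/2)


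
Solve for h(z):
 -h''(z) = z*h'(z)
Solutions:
 h(z) = C1 + C2*erf(sqrt(2)*z/2)


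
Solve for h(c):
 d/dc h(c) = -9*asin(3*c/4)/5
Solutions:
 h(c) = C1 - 9*c*asin(3*c/4)/5 - 3*sqrt(16 - 9*c^2)/5


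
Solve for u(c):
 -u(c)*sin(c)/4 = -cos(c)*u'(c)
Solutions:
 u(c) = C1/cos(c)^(1/4)


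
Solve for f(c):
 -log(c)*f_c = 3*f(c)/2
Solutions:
 f(c) = C1*exp(-3*li(c)/2)


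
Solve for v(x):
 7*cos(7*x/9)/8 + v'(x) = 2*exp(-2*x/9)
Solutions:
 v(x) = C1 - 9*sin(7*x/9)/8 - 9*exp(-2*x/9)


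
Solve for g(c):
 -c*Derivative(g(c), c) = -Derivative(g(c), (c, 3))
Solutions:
 g(c) = C1 + Integral(C2*airyai(c) + C3*airybi(c), c)


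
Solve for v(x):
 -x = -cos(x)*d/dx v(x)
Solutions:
 v(x) = C1 + Integral(x/cos(x), x)


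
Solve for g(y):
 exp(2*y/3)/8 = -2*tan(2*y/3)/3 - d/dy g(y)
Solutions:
 g(y) = C1 - 3*exp(2*y/3)/16 + log(cos(2*y/3))


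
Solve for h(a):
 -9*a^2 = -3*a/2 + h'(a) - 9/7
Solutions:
 h(a) = C1 - 3*a^3 + 3*a^2/4 + 9*a/7


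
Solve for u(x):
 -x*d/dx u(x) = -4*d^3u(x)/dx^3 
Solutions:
 u(x) = C1 + Integral(C2*airyai(2^(1/3)*x/2) + C3*airybi(2^(1/3)*x/2), x)


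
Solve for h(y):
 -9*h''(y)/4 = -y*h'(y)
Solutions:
 h(y) = C1 + C2*erfi(sqrt(2)*y/3)


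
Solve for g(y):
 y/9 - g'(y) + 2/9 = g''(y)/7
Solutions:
 g(y) = C1 + C2*exp(-7*y) + y^2/18 + 13*y/63


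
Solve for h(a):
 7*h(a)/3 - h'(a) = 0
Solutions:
 h(a) = C1*exp(7*a/3)


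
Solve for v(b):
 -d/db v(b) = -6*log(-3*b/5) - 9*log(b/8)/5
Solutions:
 v(b) = C1 + 39*b*log(b)/5 + b*(-6*log(10) - 39/5 + 3*log(2)/5 + 6*log(3) + 6*I*pi)


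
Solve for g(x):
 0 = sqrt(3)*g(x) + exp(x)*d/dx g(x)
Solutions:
 g(x) = C1*exp(sqrt(3)*exp(-x))


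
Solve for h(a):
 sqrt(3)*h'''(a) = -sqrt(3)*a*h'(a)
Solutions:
 h(a) = C1 + Integral(C2*airyai(-a) + C3*airybi(-a), a)


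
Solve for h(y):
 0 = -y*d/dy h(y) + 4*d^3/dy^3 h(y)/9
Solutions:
 h(y) = C1 + Integral(C2*airyai(2^(1/3)*3^(2/3)*y/2) + C3*airybi(2^(1/3)*3^(2/3)*y/2), y)


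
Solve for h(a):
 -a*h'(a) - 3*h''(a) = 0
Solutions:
 h(a) = C1 + C2*erf(sqrt(6)*a/6)


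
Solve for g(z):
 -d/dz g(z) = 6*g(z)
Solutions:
 g(z) = C1*exp(-6*z)


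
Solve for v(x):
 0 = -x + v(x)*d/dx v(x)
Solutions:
 v(x) = -sqrt(C1 + x^2)
 v(x) = sqrt(C1 + x^2)


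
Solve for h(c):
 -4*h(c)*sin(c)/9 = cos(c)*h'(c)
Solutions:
 h(c) = C1*cos(c)^(4/9)


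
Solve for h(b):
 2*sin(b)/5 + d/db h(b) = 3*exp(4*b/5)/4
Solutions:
 h(b) = C1 + 15*exp(4*b/5)/16 + 2*cos(b)/5


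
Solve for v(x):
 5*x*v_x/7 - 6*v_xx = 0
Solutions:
 v(x) = C1 + C2*erfi(sqrt(105)*x/42)


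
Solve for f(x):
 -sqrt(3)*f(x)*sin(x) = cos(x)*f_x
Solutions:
 f(x) = C1*cos(x)^(sqrt(3))


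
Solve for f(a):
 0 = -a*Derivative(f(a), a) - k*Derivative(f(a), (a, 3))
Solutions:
 f(a) = C1 + Integral(C2*airyai(a*(-1/k)^(1/3)) + C3*airybi(a*(-1/k)^(1/3)), a)


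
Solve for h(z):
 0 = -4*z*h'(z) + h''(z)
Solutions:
 h(z) = C1 + C2*erfi(sqrt(2)*z)


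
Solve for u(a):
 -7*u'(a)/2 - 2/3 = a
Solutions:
 u(a) = C1 - a^2/7 - 4*a/21


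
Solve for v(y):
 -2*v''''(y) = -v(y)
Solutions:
 v(y) = C1*exp(-2^(3/4)*y/2) + C2*exp(2^(3/4)*y/2) + C3*sin(2^(3/4)*y/2) + C4*cos(2^(3/4)*y/2)


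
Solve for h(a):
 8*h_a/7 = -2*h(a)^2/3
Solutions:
 h(a) = 12/(C1 + 7*a)


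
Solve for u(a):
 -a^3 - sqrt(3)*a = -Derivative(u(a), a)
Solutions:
 u(a) = C1 + a^4/4 + sqrt(3)*a^2/2


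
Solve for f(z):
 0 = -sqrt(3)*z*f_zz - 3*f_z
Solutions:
 f(z) = C1 + C2*z^(1 - sqrt(3))


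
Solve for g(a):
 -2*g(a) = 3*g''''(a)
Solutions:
 g(a) = (C1*sin(6^(3/4)*a/6) + C2*cos(6^(3/4)*a/6))*exp(-6^(3/4)*a/6) + (C3*sin(6^(3/4)*a/6) + C4*cos(6^(3/4)*a/6))*exp(6^(3/4)*a/6)


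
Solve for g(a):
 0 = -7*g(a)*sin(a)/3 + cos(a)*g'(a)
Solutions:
 g(a) = C1/cos(a)^(7/3)


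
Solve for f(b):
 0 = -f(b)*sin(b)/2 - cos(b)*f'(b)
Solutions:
 f(b) = C1*sqrt(cos(b))


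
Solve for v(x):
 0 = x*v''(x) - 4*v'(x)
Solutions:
 v(x) = C1 + C2*x^5


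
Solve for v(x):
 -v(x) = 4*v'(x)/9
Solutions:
 v(x) = C1*exp(-9*x/4)


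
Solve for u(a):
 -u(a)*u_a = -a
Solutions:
 u(a) = -sqrt(C1 + a^2)
 u(a) = sqrt(C1 + a^2)


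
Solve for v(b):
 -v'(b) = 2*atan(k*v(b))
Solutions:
 Integral(1/atan(_y*k), (_y, v(b))) = C1 - 2*b


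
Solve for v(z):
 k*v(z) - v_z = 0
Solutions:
 v(z) = C1*exp(k*z)


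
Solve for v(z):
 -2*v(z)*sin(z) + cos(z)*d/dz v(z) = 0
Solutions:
 v(z) = C1/cos(z)^2


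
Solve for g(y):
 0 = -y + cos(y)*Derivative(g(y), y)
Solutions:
 g(y) = C1 + Integral(y/cos(y), y)


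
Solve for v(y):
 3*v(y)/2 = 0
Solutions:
 v(y) = 0


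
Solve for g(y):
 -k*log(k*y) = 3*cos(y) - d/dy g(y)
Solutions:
 g(y) = C1 + k*y*(log(k*y) - 1) + 3*sin(y)


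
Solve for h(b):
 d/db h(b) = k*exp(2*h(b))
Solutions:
 h(b) = log(-sqrt(-1/(C1 + b*k))) - log(2)/2
 h(b) = log(-1/(C1 + b*k))/2 - log(2)/2


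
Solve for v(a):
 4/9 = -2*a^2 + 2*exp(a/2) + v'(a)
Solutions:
 v(a) = C1 + 2*a^3/3 + 4*a/9 - 4*exp(a/2)
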